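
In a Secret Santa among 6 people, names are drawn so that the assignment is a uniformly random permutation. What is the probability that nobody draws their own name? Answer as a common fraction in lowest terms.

This is the derangement probability: permutations of 6 with no fixed point.
D(6) = 6! · (1 − 1/1! + 1/2! − ··· + (−1)^6/6!) = 265.
P = 265/720 = 53/144.

53/144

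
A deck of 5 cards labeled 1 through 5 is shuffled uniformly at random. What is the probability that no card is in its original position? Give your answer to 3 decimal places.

0.367

This is the derangement probability: permutations of 5 with no fixed point.
D(5) = 5! · (1 − 1/1! + 1/2! − ··· + (−1)^5/5!) = 44.
P = 44/120 = 11/30 ≈ 0.367.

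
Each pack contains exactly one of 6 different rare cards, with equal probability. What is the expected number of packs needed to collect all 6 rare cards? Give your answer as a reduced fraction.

After i distinct types are collected, each trial gives a new one with probability (6−i)/6, so the expected wait for the next new type is 6/(6−i).
E = 6/6 + 6/5 + 6/4 + 6/3 + 6/2 + 6/1 = 147/10.

147/10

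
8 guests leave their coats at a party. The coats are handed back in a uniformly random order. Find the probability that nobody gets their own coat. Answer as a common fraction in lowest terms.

2119/5760

This is the derangement probability: permutations of 8 with no fixed point.
D(8) = 8! · (1 − 1/1! + 1/2! − ··· + (−1)^8/8!) = 14833.
P = 14833/40320 = 2119/5760.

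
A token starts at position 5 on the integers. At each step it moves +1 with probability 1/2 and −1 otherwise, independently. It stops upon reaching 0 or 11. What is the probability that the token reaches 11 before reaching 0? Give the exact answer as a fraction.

5/11

With a fair step, P(i) = ½P(i−1) + ½P(i+1) with P(0)=0, P(11)=1 has the linear solution P(i) = i/11.
P(5) = 5/11.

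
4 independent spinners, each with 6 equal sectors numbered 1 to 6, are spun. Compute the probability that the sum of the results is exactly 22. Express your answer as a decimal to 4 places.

There are 6^4 = 1296 equally likely outcomes.
The number of ordered 4-tuples from {1,…,6} summing to 22 is 10.
P(sum = 22) = 10/1296 = 5/648 ≈ 0.0077.

0.0077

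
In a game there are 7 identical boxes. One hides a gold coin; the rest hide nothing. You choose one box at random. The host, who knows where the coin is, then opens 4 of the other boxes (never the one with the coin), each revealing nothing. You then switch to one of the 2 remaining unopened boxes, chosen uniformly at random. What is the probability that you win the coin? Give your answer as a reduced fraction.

3/7

Your original box holds the coin with probability 1/7, so the other 6 collectively hold it with probability 6/7.
The host can always find 4 empty boxes to open, so the reveals don't change that 6/7; it is now spread over the 2 remaining unopened boxes.
P(win by switching) = (6/7) · (1/2) = 3/7.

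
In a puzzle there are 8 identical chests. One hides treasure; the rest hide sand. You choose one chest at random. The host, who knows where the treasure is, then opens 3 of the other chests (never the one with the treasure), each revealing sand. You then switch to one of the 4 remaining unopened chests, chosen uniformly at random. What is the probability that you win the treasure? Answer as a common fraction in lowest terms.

7/32

Your original chest holds the treasure with probability 1/8, so the other 7 collectively hold it with probability 7/8.
The host can always find 3 empty chests to open, so the reveals don't change that 7/8; it is now spread over the 4 remaining unopened chests.
P(win by switching) = (7/8) · (1/4) = 7/32.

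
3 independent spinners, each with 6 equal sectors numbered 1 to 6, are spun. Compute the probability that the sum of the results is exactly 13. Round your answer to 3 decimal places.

There are 6^3 = 216 equally likely outcomes.
The number of ordered 3-tuples from {1,…,6} summing to 13 is 21.
P(sum = 13) = 21/216 = 7/72 ≈ 0.097.

0.097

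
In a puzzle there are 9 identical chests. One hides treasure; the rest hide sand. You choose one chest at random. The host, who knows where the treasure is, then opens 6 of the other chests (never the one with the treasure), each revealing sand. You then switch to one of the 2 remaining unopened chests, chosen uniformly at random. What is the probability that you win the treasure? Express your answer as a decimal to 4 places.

0.4444

Your original chest holds the treasure with probability 1/9, so the other 8 collectively hold it with probability 8/9.
The host can always find 6 empty chests to open, so the reveals don't change that 8/9; it is now spread over the 2 remaining unopened chests.
P(win by switching) = (8/9) · (1/2) = 4/9 ≈ 0.4444.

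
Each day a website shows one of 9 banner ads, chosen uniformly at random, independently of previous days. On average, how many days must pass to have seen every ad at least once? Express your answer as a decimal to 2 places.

After i distinct types are collected, each trial gives a new one with probability (9−i)/9, so the expected wait for the next new type is 9/(9−i).
E = 9/9 + 9/8 + 9/7 + 9/6 + 9/5 + 9/4 + 9/3 + 9/2 + 9/1 = 7129/280 ≈ 25.46.

25.46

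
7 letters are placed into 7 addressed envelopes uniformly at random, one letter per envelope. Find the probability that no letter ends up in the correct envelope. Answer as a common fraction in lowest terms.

This is the derangement probability: permutations of 7 with no fixed point.
D(7) = 7! · (1 − 1/1! + 1/2! − ··· + (−1)^7/7!) = 1854.
P = 1854/5040 = 103/280.

103/280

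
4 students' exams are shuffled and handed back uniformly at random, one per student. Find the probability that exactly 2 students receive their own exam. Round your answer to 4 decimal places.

Choose which 2 of the 4 are fixed: C(4,2) = 6 ways.
The remaining 2 must have no fixed point: D(2) = 1.
P = 6·1/24 = 1/4 ≈ 0.2500.

0.2500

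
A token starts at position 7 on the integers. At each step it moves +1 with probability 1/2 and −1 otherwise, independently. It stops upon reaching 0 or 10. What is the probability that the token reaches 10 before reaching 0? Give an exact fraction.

7/10

With a fair step, P(i) = ½P(i−1) + ½P(i+1) with P(0)=0, P(10)=1 has the linear solution P(i) = i/10.
P(7) = 7/10.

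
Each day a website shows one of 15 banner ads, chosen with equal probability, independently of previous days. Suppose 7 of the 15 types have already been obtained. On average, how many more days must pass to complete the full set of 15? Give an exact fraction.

Starting from 7 distinct types, each trial gives a new one with probability (15−i)/15 when i types are held, so the wait for the next new type is 15/(15−i).
E = 15/8 + 15/7 + 15/6 + 15/5 + 15/4 + 15/3 + 15/2 + 15/1 = 2283/56.

2283/56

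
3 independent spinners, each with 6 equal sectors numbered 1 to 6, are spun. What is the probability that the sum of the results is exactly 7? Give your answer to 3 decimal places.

0.069

There are 6^3 = 216 equally likely outcomes.
The number of ordered 3-tuples from {1,…,6} summing to 7 is 15.
P(sum = 7) = 15/216 = 5/72 ≈ 0.069.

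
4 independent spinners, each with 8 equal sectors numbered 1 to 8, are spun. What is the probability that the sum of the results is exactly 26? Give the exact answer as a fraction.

There are 8^4 = 4096 equally likely outcomes.
The number of ordered 4-tuples from {1,…,8} summing to 26 is 84.
P(sum = 26) = 84/4096 = 21/1024.

21/1024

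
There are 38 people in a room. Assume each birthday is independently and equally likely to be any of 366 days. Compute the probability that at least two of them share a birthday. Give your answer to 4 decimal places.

It's easier to compute the probability that all 38 are distinct.
P(all distinct) = 366/366 · 365/366 · ··· · 329/366 ≈ 0.1367.
So the probability of at least one match is 1 − 0.1367 = 0.8633.

0.8633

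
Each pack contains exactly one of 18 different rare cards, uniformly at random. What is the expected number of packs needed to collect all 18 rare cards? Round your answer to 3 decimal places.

62.912

After i distinct types are collected, each trial gives a new one with probability (18−i)/18, so the expected wait for the next new type is 18/(18−i).
E = 18/18 + 18/17 + 18/16 + 18/15 + 18/14 + 18/13 + 18/12 + 18/11 + 18/10 + 18/9 + 18/8 + 18/7 + 18/6 + 18/5 + 18/4 + 18/3 + 18/2 + 18/1 = 42822903/680680 ≈ 62.912.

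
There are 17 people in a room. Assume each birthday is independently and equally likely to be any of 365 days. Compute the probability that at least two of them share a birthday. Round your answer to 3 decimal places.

It's easier to compute the probability that all 17 are distinct.
P(all distinct) = 365/365 · 364/365 · ··· · 349/365 ≈ 0.685.
So the probability of at least one match is 1 − 0.685 = 0.315.

0.315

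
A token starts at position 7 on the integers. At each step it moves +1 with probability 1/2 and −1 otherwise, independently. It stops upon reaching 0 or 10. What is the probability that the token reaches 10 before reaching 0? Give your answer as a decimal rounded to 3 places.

With a fair step, P(i) = ½P(i−1) + ½P(i+1) with P(0)=0, P(10)=1 has the linear solution P(i) = i/10.
P(7) = 7/10 ≈ 0.700.

0.700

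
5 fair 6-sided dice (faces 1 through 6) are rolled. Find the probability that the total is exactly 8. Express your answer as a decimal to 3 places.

There are 6^5 = 7776 equally likely outcomes.
The number of ordered 5-tuples from {1,…,6} summing to 8 is 35.
P(sum = 8) = 35/7776 ≈ 0.005.

0.005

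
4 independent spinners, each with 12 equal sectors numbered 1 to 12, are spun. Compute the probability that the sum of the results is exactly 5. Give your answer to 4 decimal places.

There are 12^4 = 20736 equally likely outcomes.
The number of ordered 4-tuples from {1,…,12} summing to 5 is 4.
P(sum = 5) = 4/20736 = 1/5184 ≈ 0.0002.

0.0002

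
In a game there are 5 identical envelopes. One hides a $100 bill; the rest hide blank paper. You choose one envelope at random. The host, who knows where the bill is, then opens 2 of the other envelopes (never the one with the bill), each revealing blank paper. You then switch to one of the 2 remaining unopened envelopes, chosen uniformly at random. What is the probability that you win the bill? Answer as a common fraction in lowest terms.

2/5

Your original envelope holds the bill with probability 1/5, so the other 4 collectively hold it with probability 4/5.
The host can always find 2 empty envelopes to open, so the reveals don't change that 4/5; it is now spread over the 2 remaining unopened envelopes.
P(win by switching) = (4/5) · (1/2) = 2/5.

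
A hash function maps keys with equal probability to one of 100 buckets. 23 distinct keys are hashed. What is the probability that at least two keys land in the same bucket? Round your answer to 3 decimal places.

0.936

It's easier to compute the probability that all 23 are distinct.
P(all distinct) = 100/100 · 99/100 · ··· · 78/100 ≈ 0.064.
So the probability of at least one match is 1 − 0.064 = 0.936.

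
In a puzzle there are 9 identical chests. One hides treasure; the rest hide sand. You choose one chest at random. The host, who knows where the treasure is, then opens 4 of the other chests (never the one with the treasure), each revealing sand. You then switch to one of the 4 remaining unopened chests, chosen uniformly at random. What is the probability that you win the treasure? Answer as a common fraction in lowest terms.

Your original chest holds the treasure with probability 1/9, so the other 8 collectively hold it with probability 8/9.
The host can always find 4 empty chests to open, so the reveals don't change that 8/9; it is now spread over the 4 remaining unopened chests.
P(win by switching) = (8/9) · (1/4) = 2/9.

2/9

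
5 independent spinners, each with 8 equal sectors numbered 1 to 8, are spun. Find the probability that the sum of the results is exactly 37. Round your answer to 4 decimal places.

0.0011

There are 8^5 = 32768 equally likely outcomes.
The number of ordered 5-tuples from {1,…,8} summing to 37 is 35.
P(sum = 37) = 35/32768 ≈ 0.0011.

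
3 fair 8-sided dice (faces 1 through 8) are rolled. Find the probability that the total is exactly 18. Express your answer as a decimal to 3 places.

0.055

There are 8^3 = 512 equally likely outcomes.
The number of ordered 3-tuples from {1,…,8} summing to 18 is 28.
P(sum = 18) = 28/512 = 7/128 ≈ 0.055.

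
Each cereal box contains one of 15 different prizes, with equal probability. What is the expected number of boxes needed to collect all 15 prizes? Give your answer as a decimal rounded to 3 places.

49.773

After i distinct types are collected, each trial gives a new one with probability (15−i)/15, so the expected wait for the next new type is 15/(15−i).
E = 15/15 + 15/14 + 15/13 + 15/12 + 15/11 + 15/10 + 15/9 + 15/8 + 15/7 + 15/6 + 15/5 + 15/4 + 15/3 + 15/2 + 15/1 = 1195757/24024 ≈ 49.773.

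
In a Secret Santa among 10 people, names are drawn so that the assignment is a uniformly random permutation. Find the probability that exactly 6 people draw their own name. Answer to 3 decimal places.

0.001

Choose which 6 of the 10 are fixed: C(10,6) = 210 ways.
The remaining 4 must have no fixed point: D(4) = 9.
P = 210·9/3628800 = 1/1920 ≈ 0.001.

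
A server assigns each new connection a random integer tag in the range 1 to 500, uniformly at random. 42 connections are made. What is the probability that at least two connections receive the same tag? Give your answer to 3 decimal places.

It's easier to compute the probability that all 42 are distinct.
P(all distinct) = 500/500 · 499/500 · ··· · 459/500 ≈ 0.170.
So the probability of at least one match is 1 − 0.170 = 0.830.

0.830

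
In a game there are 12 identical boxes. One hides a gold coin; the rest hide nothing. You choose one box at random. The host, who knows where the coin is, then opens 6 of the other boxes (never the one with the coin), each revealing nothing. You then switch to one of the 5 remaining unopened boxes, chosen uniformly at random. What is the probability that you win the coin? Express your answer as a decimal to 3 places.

Your original box holds the coin with probability 1/12, so the other 11 collectively hold it with probability 11/12.
The host can always find 6 empty boxes to open, so the reveals don't change that 11/12; it is now spread over the 5 remaining unopened boxes.
P(win by switching) = (11/12) · (1/5) = 11/60 ≈ 0.183.

0.183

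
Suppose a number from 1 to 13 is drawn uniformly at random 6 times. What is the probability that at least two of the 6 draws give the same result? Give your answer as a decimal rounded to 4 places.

P(all 6 different) = 13/13 · 12/13 · ··· · 8/13 ≈ 0.2560.
P(at least two equal) = 1 − 0.2560 = 0.7440.

0.7440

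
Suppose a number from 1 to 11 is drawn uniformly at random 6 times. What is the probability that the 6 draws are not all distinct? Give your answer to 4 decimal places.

0.8122

P(all 6 different) = 11/11 · 10/11 · ··· · 6/11 ≈ 0.1878.
P(at least two equal) = 1 − 0.1878 = 0.8122.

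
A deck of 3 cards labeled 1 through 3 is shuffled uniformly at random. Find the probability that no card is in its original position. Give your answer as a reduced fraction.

This is the derangement probability: permutations of 3 with no fixed point.
D(3) = 3! · (1 − 1/1! + 1/2! − ··· + (−1)^3/3!) = 2.
P = 2/6 = 1/3.

1/3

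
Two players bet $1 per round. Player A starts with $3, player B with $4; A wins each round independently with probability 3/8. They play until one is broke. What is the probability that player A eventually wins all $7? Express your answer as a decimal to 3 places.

Let r = q/p = (5/8)/(3/8) = 5/3. The recurrence P(i) = p·P(i+1) + q·P(i−1) with P(0)=0, P(7)=1 gives P(i) = (1 − r^i)/(1 − r^7).
P(3) = (1 − (5/3)^3) / (1 − (5/3)^7) = 3969/37969 ≈ 0.105.

0.105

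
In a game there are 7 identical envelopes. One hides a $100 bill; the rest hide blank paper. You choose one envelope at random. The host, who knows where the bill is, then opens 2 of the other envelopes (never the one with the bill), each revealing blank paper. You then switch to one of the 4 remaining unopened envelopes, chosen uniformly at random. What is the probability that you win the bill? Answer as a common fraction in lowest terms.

Your original envelope holds the bill with probability 1/7, so the other 6 collectively hold it with probability 6/7.
The host can always find 2 empty envelopes to open, so the reveals don't change that 6/7; it is now spread over the 4 remaining unopened envelopes.
P(win by switching) = (6/7) · (1/4) = 3/14.

3/14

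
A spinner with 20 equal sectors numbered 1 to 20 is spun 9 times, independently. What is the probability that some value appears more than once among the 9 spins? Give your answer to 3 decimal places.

P(all 9 different) = 20/20 · 19/20 · ··· · 12/20 ≈ 0.119.
P(at least two equal) = 1 − 0.119 = 0.881.

0.881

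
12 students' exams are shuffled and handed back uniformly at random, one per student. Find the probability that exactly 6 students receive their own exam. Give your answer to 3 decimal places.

0.001

Choose which 6 of the 12 are fixed: C(12,6) = 924 ways.
The remaining 6 must have no fixed point: D(6) = 265.
P = 924·265/479001600 = 53/103680 ≈ 0.001.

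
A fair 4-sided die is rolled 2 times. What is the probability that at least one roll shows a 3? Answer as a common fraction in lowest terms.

P(no roll shows a 3) = (3/4)^2 = 9/16.
P(at least one) = 1 − 9/16 = 7/16.

7/16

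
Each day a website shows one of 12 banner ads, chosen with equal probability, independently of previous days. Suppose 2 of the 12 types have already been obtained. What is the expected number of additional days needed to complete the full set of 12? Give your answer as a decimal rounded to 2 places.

Starting from 2 distinct types, each trial gives a new one with probability (12−i)/12 when i types are held, so the wait for the next new type is 12/(12−i).
E = 12/10 + 12/9 + 12/8 + 12/7 + 12/6 + 12/5 + 12/4 + 12/3 + 12/2 + 12/1 = 7381/210 ≈ 35.15.

35.15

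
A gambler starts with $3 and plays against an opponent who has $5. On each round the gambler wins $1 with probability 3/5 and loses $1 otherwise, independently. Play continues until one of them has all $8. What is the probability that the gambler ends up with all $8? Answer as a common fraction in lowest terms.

Let r = q/p = (2/5)/(3/5) = 2/3. The recurrence P(i) = p·P(i+1) + q·P(i−1) with P(0)=0, P(8)=1 gives P(i) = (1 − r^i)/(1 − r^8).
P(3) = (1 − (2/3)^3) / (1 − (2/3)^8) = 4617/6305.

4617/6305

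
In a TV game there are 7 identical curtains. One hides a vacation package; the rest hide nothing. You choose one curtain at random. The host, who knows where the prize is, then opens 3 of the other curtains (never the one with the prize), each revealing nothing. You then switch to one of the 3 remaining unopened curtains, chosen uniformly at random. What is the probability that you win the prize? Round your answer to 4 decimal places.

0.2857

Your original curtain holds the prize with probability 1/7, so the other 6 collectively hold it with probability 6/7.
The host can always find 3 empty curtains to open, so the reveals don't change that 6/7; it is now spread over the 3 remaining unopened curtains.
P(win by switching) = (6/7) · (1/3) = 2/7 ≈ 0.2857.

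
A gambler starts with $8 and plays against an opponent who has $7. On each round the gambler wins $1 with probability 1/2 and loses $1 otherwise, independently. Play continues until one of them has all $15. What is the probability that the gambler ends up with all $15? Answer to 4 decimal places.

With a fair step, P(i) = ½P(i−1) + ½P(i+1) with P(0)=0, P(15)=1 has the linear solution P(i) = i/15.
P(8) = 8/15 ≈ 0.5333.

0.5333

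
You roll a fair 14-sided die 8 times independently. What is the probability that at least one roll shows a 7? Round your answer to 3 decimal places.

P(no roll shows a 7) = (13/14)^8 ≈ 0.553.
P(at least one) = 1 − 0.553 = 0.447.

0.447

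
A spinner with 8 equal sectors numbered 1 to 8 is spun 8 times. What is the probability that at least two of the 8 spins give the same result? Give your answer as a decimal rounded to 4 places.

0.9976

P(all 8 different) = 8/8 · 7/8 · ··· · 1/8 ≈ 0.0024.
P(at least two equal) = 1 − 0.0024 = 0.9976.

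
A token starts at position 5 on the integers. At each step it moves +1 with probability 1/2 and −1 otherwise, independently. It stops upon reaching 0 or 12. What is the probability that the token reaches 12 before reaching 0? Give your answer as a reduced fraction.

5/12

With a fair step, P(i) = ½P(i−1) + ½P(i+1) with P(0)=0, P(12)=1 has the linear solution P(i) = i/12.
P(5) = 5/12.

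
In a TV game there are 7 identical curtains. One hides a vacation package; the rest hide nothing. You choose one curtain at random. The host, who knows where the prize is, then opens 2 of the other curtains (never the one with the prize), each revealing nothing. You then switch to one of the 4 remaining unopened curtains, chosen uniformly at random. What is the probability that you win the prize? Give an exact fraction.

Your original curtain holds the prize with probability 1/7, so the other 6 collectively hold it with probability 6/7.
The host can always find 2 empty curtains to open, so the reveals don't change that 6/7; it is now spread over the 4 remaining unopened curtains.
P(win by switching) = (6/7) · (1/4) = 3/14.

3/14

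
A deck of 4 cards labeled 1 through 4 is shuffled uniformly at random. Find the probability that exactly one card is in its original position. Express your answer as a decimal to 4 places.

0.3333

Choose which one is fixed: C(4,1) = 4 ways.
The remaining 3 must have no fixed point: D(3) = 2.
P = 4·2/24 = 1/3 ≈ 0.3333.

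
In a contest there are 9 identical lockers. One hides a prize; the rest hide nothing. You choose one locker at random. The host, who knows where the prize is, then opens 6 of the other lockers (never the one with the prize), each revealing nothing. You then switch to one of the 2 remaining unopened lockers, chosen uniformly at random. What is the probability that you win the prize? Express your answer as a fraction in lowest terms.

Your original locker holds the prize with probability 1/9, so the other 8 collectively hold it with probability 8/9.
The host can always find 6 empty lockers to open, so the reveals don't change that 8/9; it is now spread over the 2 remaining unopened lockers.
P(win by switching) = (8/9) · (1/2) = 4/9.

4/9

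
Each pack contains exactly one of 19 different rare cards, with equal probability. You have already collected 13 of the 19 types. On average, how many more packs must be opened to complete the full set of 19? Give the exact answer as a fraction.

Starting from 13 distinct types, each trial gives a new one with probability (19−i)/19 when i types are held, so the wait for the next new type is 19/(19−i).
E = 19/6 + 19/5 + 19/4 + 19/3 + 19/2 + 19/1 = 931/20.

931/20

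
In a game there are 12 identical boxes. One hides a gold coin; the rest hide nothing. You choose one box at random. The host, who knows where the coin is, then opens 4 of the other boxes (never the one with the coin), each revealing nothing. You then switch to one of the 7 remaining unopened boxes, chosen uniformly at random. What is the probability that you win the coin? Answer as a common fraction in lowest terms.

11/84

Your original box holds the coin with probability 1/12, so the other 11 collectively hold it with probability 11/12.
The host can always find 4 empty boxes to open, so the reveals don't change that 11/12; it is now spread over the 7 remaining unopened boxes.
P(win by switching) = (11/12) · (1/7) = 11/84.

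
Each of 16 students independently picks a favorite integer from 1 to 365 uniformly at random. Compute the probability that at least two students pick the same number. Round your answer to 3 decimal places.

0.284

It's easier to compute the probability that all 16 are distinct.
P(all distinct) = 365/365 · 364/365 · ··· · 350/365 ≈ 0.716.
So the probability of at least one match is 1 − 0.716 = 0.284.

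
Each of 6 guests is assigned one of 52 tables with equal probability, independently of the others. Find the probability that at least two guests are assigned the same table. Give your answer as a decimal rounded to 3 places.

0.259

It's easier to compute the probability that all 6 are distinct.
P(all distinct) = 52/52 · 51/52 · ··· · 47/52 ≈ 0.741.
So the probability of at least one match is 1 − 0.741 = 0.259.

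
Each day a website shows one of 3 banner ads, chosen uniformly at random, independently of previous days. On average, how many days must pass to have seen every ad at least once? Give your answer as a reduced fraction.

11/2

After i distinct types are collected, each trial gives a new one with probability (3−i)/3, so the expected wait for the next new type is 3/(3−i).
E = 3/3 + 3/2 + 3/1 = 11/2.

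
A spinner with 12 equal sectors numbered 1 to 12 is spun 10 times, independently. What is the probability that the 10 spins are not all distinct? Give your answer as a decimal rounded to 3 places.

P(all 10 different) = 12/12 · 11/12 · ··· · 3/12 ≈ 0.004.
P(at least two equal) = 1 − 0.004 = 0.996.

0.996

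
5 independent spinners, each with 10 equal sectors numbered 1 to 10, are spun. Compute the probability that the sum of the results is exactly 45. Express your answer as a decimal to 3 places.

There are 10^5 = 100000 equally likely outcomes.
The number of ordered 5-tuples from {1,…,10} summing to 45 is 126.
P(sum = 45) = 126/100000 = 63/50000 ≈ 0.001.

0.001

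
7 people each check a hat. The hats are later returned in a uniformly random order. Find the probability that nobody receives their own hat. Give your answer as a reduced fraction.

This is the derangement probability: permutations of 7 with no fixed point.
D(7) = 7! · (1 − 1/1! + 1/2! − ··· + (−1)^7/7!) = 1854.
P = 1854/5040 = 103/280.

103/280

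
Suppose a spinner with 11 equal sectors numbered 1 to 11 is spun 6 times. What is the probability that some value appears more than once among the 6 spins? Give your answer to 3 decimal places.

0.812

P(all 6 different) = 11/11 · 10/11 · ··· · 6/11 ≈ 0.188.
P(at least two equal) = 1 − 0.188 = 0.812.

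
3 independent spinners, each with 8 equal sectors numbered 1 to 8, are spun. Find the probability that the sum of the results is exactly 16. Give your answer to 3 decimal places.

0.082

There are 8^3 = 512 equally likely outcomes.
The number of ordered 3-tuples from {1,…,8} summing to 16 is 42.
P(sum = 16) = 42/512 = 21/256 ≈ 0.082.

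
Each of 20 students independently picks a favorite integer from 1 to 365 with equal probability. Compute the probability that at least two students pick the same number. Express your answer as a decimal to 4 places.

0.4114

It's easier to compute the probability that all 20 are distinct.
P(all distinct) = 365/365 · 364/365 · ··· · 346/365 ≈ 0.5886.
So the probability of at least one match is 1 − 0.5886 = 0.4114.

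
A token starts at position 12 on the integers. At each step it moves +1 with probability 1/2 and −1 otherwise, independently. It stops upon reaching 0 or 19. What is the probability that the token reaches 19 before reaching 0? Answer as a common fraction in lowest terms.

12/19

With a fair step, P(i) = ½P(i−1) + ½P(i+1) with P(0)=0, P(19)=1 has the linear solution P(i) = i/19.
P(12) = 12/19.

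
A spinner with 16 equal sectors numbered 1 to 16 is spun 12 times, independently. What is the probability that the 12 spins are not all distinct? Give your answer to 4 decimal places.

0.9969

P(all 12 different) = 16/16 · 15/16 · ··· · 5/16 ≈ 0.0031.
P(at least two equal) = 1 − 0.0031 = 0.9969.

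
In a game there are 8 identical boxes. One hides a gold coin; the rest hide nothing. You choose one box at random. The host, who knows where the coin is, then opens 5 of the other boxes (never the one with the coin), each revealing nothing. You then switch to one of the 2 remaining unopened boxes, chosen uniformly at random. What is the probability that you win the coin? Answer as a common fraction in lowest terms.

Your original box holds the coin with probability 1/8, so the other 7 collectively hold it with probability 7/8.
The host can always find 5 empty boxes to open, so the reveals don't change that 7/8; it is now spread over the 2 remaining unopened boxes.
P(win by switching) = (7/8) · (1/2) = 7/16.

7/16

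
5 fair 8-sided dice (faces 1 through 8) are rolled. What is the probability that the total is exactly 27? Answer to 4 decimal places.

There are 8^5 = 32768 equally likely outcomes.
The number of ordered 5-tuples from {1,…,8} summing to 27 is 1750.
P(sum = 27) = 1750/32768 = 875/16384 ≈ 0.0534.

0.0534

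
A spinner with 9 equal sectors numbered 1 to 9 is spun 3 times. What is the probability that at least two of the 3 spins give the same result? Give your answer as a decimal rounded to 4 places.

P(all 3 different) = 9/9 · 8/9 · ··· · 7/9 ≈ 0.6914.
P(at least two equal) = 1 − 0.6914 = 0.3086.

0.3086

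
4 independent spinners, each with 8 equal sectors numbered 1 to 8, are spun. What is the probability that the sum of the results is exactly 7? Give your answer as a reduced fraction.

There are 8^4 = 4096 equally likely outcomes.
The number of ordered 4-tuples from {1,…,8} summing to 7 is 20.
P(sum = 7) = 20/4096 = 5/1024.

5/1024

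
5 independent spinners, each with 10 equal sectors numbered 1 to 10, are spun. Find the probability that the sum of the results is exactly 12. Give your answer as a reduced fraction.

There are 10^5 = 100000 equally likely outcomes.
The number of ordered 5-tuples from {1,…,10} summing to 12 is 330.
P(sum = 12) = 330/100000 = 33/10000.

33/10000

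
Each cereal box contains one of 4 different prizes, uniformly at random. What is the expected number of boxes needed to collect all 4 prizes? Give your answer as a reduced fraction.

25/3

After i distinct types are collected, each trial gives a new one with probability (4−i)/4, so the expected wait for the next new type is 4/(4−i).
E = 4/4 + 4/3 + 4/2 + 4/1 = 25/3.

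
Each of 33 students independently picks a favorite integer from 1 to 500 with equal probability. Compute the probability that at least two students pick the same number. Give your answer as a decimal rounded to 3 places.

It's easier to compute the probability that all 33 are distinct.
P(all distinct) = 500/500 · 499/500 · ··· · 468/500 ≈ 0.340.
So the probability of at least one match is 1 − 0.340 = 0.660.

0.660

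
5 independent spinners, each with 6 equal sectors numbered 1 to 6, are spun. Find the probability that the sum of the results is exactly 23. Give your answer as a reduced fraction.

305/7776

There are 6^5 = 7776 equally likely outcomes.
The number of ordered 5-tuples from {1,…,6} summing to 23 is 305.
P(sum = 23) = 305/7776.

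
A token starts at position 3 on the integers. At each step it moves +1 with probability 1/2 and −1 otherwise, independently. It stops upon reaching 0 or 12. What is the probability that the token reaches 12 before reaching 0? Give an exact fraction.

1/4

With a fair step, P(i) = ½P(i−1) + ½P(i+1) with P(0)=0, P(12)=1 has the linear solution P(i) = i/12.
P(3) = 3/12 = 1/4.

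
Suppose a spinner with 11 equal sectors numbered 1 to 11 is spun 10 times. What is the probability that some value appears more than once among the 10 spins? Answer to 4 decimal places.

0.9985

P(all 10 different) = 11/11 · 10/11 · ··· · 2/11 ≈ 0.0015.
P(at least two equal) = 1 − 0.0015 = 0.9985.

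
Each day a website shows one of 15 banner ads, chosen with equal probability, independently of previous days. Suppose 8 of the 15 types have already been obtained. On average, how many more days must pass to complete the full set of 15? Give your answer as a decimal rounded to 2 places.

Starting from 8 distinct types, each trial gives a new one with probability (15−i)/15 when i types are held, so the wait for the next new type is 15/(15−i).
E = 15/7 + 15/6 + 15/5 + 15/4 + 15/3 + 15/2 + 15/1 = 1089/28 ≈ 38.89.

38.89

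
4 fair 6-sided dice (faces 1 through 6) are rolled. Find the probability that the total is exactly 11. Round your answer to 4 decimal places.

0.0802

There are 6^4 = 1296 equally likely outcomes.
The number of ordered 4-tuples from {1,…,6} summing to 11 is 104.
P(sum = 11) = 104/1296 = 13/162 ≈ 0.0802.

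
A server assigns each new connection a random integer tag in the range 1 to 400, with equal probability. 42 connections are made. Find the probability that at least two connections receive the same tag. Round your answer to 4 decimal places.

It's easier to compute the probability that all 42 are distinct.
P(all distinct) = 400/400 · 399/400 · ··· · 359/400 ≈ 0.1074.
So the probability of at least one match is 1 − 0.1074 = 0.8926.

0.8926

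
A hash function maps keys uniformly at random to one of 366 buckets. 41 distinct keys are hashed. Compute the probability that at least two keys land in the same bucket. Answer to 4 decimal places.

0.9025

It's easier to compute the probability that all 41 are distinct.
P(all distinct) = 366/366 · 365/366 · ··· · 326/366 ≈ 0.0975.
So the probability of at least one match is 1 − 0.0975 = 0.9025.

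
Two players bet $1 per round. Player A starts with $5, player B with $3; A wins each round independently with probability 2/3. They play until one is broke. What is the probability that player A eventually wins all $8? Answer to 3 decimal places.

Let r = q/p = (1/3)/(2/3) = 1/2. The recurrence P(i) = p·P(i+1) + q·P(i−1) with P(0)=0, P(8)=1 gives P(i) = (1 − r^i)/(1 − r^8).
P(5) = (1 − (1/2)^5) / (1 − (1/2)^8) = 248/255 ≈ 0.973.

0.973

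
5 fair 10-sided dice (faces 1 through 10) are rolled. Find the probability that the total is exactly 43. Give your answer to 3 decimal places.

0.003

There are 10^5 = 100000 equally likely outcomes.
The number of ordered 5-tuples from {1,…,10} summing to 43 is 330.
P(sum = 43) = 330/100000 = 33/10000 ≈ 0.003.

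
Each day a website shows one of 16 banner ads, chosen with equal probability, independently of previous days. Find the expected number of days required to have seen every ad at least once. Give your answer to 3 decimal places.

After i distinct types are collected, each trial gives a new one with probability (16−i)/16, so the expected wait for the next new type is 16/(16−i).
E = 16/16 + 16/15 + 16/14 + 16/13 + 16/12 + 16/11 + 16/10 + 16/9 + 16/8 + 16/7 + 16/6 + 16/5 + 16/4 + 16/3 + 16/2 + 16/1 = 2436559/45045 ≈ 54.092.

54.092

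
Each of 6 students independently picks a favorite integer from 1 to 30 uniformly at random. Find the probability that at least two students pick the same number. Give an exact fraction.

It's easier to compute the probability that all 6 are distinct.
P(all distinct) = 30/30 · 29/30 · ··· · 25/30 = 2639/4500.
So the probability of at least one match is 1 − 2639/4500 = 1861/4500.

1861/4500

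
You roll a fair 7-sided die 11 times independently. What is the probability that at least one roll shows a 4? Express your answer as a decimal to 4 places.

P(no roll shows a 4) = (6/7)^11 ≈ 0.1835.
P(at least one) = 1 − 0.1835 = 0.8165.

0.8165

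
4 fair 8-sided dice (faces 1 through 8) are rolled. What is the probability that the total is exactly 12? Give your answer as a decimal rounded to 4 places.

0.0393

There are 8^4 = 4096 equally likely outcomes.
The number of ordered 4-tuples from {1,…,8} summing to 12 is 161.
P(sum = 12) = 161/4096 ≈ 0.0393.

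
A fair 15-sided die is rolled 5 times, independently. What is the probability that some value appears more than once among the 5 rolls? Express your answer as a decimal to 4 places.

0.5255

P(all 5 different) = 15/15 · 14/15 · ··· · 11/15 ≈ 0.4745.
P(at least two equal) = 1 − 0.4745 = 0.5255.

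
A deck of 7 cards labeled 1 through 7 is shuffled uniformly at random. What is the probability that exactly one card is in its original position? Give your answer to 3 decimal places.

0.368

Choose which one is fixed: C(7,1) = 7 ways.
The remaining 6 must have no fixed point: D(6) = 265.
P = 7·265/5040 = 53/144 ≈ 0.368.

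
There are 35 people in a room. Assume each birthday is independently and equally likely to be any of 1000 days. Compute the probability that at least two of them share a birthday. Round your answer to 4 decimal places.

It's easier to compute the probability that all 35 are distinct.
P(all distinct) = 1000/1000 · 999/1000 · ··· · 966/1000 ≈ 0.5477.
So the probability of at least one match is 1 − 0.5477 = 0.4523.

0.4523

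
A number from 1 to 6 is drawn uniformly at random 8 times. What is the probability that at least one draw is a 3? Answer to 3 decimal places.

P(no draw is a 3) = (5/6)^8 ≈ 0.233.
P(at least one) = 1 − 0.233 = 0.767.

0.767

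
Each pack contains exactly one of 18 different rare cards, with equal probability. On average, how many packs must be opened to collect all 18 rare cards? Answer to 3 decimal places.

62.912

After i distinct types are collected, each trial gives a new one with probability (18−i)/18, so the expected wait for the next new type is 18/(18−i).
E = 18/18 + 18/17 + 18/16 + 18/15 + 18/14 + 18/13 + 18/12 + 18/11 + 18/10 + 18/9 + 18/8 + 18/7 + 18/6 + 18/5 + 18/4 + 18/3 + 18/2 + 18/1 = 42822903/680680 ≈ 62.912.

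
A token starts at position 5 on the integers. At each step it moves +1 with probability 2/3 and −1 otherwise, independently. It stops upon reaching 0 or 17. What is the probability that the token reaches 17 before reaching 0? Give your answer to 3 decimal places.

0.969

Let r = q/p = (1/3)/(2/3) = 1/2. The recurrence P(i) = p·P(i+1) + q·P(i−1) with P(0)=0, P(17)=1 gives P(i) = (1 − r^i)/(1 − r^17).
P(5) = (1 − (1/2)^5) / (1 − (1/2)^17) = 126976/131071 ≈ 0.969.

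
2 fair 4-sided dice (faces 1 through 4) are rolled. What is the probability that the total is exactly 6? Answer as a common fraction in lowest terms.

3/16

There are 4^2 = 16 equally likely outcomes.
The number of ordered 2-tuples from {1,…,4} summing to 6 is 3.
P(sum = 6) = 3/16.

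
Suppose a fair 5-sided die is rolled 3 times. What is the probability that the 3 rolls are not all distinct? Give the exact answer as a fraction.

P(all 3 different) = 5/5 · 4/5 · ··· · 3/5 = 12/25.
P(at least two equal) = 1 − 12/25 = 13/25.

13/25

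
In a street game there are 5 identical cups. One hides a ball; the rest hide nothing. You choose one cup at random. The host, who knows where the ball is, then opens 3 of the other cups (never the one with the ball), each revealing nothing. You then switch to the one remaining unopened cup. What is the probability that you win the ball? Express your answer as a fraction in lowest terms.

Your original cup holds the ball with probability 1/5, so the other 4 collectively hold it with probability 4/5.
The host can always find 3 empty cups to open, so the reveals don't change that 4/5; it is now spread over the 1 remaining unopened cup.
P(win by switching) = (4/5) · (1/1) = 4/5.

4/5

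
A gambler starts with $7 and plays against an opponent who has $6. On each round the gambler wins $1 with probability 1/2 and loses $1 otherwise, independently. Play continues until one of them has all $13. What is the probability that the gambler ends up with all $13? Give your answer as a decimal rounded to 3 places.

0.538

With a fair step, P(i) = ½P(i−1) + ½P(i+1) with P(0)=0, P(13)=1 has the linear solution P(i) = i/13.
P(7) = 7/13 ≈ 0.538.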